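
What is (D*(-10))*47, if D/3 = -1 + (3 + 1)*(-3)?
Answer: 18330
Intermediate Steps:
D = -39 (D = 3*(-1 + (3 + 1)*(-3)) = 3*(-1 + 4*(-3)) = 3*(-1 - 12) = 3*(-13) = -39)
(D*(-10))*47 = -39*(-10)*47 = 390*47 = 18330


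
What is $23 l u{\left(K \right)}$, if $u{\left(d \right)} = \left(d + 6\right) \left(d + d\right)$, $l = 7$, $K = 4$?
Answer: $12880$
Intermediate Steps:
$u{\left(d \right)} = 2 d \left(6 + d\right)$ ($u{\left(d \right)} = \left(6 + d\right) 2 d = 2 d \left(6 + d\right)$)
$23 l u{\left(K \right)} = 23 \cdot 7 \cdot 2 \cdot 4 \left(6 + 4\right) = 161 \cdot 2 \cdot 4 \cdot 10 = 161 \cdot 80 = 12880$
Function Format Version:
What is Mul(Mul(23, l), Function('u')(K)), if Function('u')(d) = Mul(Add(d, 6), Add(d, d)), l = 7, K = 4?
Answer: 12880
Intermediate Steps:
Function('u')(d) = Mul(2, d, Add(6, d)) (Function('u')(d) = Mul(Add(6, d), Mul(2, d)) = Mul(2, d, Add(6, d)))
Mul(Mul(23, l), Function('u')(K)) = Mul(Mul(23, 7), Mul(2, 4, Add(6, 4))) = Mul(161, Mul(2, 4, 10)) = Mul(161, 80) = 12880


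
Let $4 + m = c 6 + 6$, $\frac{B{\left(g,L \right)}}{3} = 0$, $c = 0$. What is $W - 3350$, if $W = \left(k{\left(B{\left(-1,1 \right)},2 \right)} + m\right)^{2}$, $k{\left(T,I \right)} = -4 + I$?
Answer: $-3350$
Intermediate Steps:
$B{\left(g,L \right)} = 0$ ($B{\left(g,L \right)} = 3 \cdot 0 = 0$)
$m = 2$ ($m = -4 + \left(0 \cdot 6 + 6\right) = -4 + \left(0 + 6\right) = -4 + 6 = 2$)
$W = 0$ ($W = \left(\left(-4 + 2\right) + 2\right)^{2} = \left(-2 + 2\right)^{2} = 0^{2} = 0$)
$W - 3350 = 0 - 3350 = -3350$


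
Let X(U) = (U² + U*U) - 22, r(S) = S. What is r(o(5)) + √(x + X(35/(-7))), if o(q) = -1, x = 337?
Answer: -1 + √365 ≈ 18.105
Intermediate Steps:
X(U) = -22 + 2*U² (X(U) = (U² + U²) - 22 = 2*U² - 22 = -22 + 2*U²)
r(o(5)) + √(x + X(35/(-7))) = -1 + √(337 + (-22 + 2*(35/(-7))²)) = -1 + √(337 + (-22 + 2*(35*(-⅐))²)) = -1 + √(337 + (-22 + 2*(-5)²)) = -1 + √(337 + (-22 + 2*25)) = -1 + √(337 + (-22 + 50)) = -1 + √(337 + 28) = -1 + √365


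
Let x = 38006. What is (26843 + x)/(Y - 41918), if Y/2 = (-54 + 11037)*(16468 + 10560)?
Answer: 64849/593655130 ≈ 0.00010924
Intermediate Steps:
Y = 593697048 (Y = 2*((-54 + 11037)*(16468 + 10560)) = 2*(10983*27028) = 2*296848524 = 593697048)
(26843 + x)/(Y - 41918) = (26843 + 38006)/(593697048 - 41918) = 64849/593655130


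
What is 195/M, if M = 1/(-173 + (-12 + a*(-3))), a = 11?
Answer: -42510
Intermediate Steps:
M = -1/218 (M = 1/(-173 + (-12 + 11*(-3))) = 1/(-173 + (-12 - 33)) = 1/(-173 - 45) = 1/(-218) = -1/218 ≈ -0.0045872)
195/M = 195/(-1/218) = 195*(-218) = -42510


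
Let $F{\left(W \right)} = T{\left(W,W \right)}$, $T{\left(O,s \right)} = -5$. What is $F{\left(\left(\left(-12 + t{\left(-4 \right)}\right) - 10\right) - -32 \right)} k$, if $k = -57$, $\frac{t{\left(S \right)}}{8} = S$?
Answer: $285$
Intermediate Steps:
$t{\left(S \right)} = 8 S$
$F{\left(W \right)} = -5$
$F{\left(\left(\left(-12 + t{\left(-4 \right)}\right) - 10\right) - -32 \right)} k = \left(-5\right) \left(-57\right) = 285$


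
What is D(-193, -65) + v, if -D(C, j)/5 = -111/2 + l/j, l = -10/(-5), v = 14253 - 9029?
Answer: 143043/26 ≈ 5501.7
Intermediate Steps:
v = 5224
l = 2 (l = -10*(-⅕) = 2)
D(C, j) = 555/2 - 10/j (D(C, j) = -5*(-111/2 + 2/j) = 555/2 - 10/j)
D(-193, -65) + v = (555/2 - 10/(-65)) + 5224 = (555/2 - 10*(-1/65)) + 5224 = (555/2 + 2/13) + 5224 = 7219/26 + 5224 = 143043/26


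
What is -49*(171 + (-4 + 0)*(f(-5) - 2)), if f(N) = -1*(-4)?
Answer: -7987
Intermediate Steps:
f(N) = 4
-49*(171 + (-4 + 0)*(f(-5) - 2)) = -49*(171 + (-4 + 0)*(4 - 2)) = -49*(171 - 4*2) = -49*(171 - 8) = -49*163 = -7987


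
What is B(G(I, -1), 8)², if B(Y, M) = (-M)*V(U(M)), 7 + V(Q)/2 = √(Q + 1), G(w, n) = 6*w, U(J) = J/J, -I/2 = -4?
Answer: 13056 - 3584*√2 ≈ 7987.5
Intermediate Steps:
I = 8 (I = -2*(-4) = 8)
U(J) = 1
V(Q) = -14 + 2*√(1 + Q) (V(Q) = -14 + 2*√(Q + 1) = -14 + 2*√(1 + Q))
B(Y, M) = -M*(-14 + 2*√2) (B(Y, M) = (-M)*(-14 + 2*√(1 + 1)) = (-M)*(-14 + 2*√2) = -M*(-14 + 2*√2))
B(G(I, -1), 8)² = (2*8*(7 - √2))² = (112 - 16*√2)²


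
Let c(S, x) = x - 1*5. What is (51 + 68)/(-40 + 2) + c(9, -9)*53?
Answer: -28315/38 ≈ -745.13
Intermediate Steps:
c(S, x) = -5 + x (c(S, x) = x - 5 = -5 + x)
(51 + 68)/(-40 + 2) + c(9, -9)*53 = (51 + 68)/(-40 + 2) + (-5 - 9)*53 = 119/(-38) - 14*53 = 119*(-1/38) - 742 = -119/38 - 742 = -28315/38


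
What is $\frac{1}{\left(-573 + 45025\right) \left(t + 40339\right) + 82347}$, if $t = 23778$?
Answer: $\frac{1}{2850211231} \approx 3.5085 \cdot 10^{-10}$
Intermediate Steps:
$\frac{1}{\left(-573 + 45025\right) \left(t + 40339\right) + 82347} = \frac{1}{\left(-573 + 45025\right) \left(23778 + 40339\right) + 82347} = \frac{1}{44452 \cdot 64117 + 82347} = \frac{1}{2850128884 + 82347} = \frac{1}{2850211231}$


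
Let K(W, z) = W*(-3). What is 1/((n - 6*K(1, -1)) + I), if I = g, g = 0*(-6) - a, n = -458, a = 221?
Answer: -1/661 ≈ -0.0015129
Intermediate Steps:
K(W, z) = -3*W
g = -221 (g = 0*(-6) - 1*221 = 0 - 221 = -221)
I = -221
1/((n - 6*K(1, -1)) + I) = 1/((-458 - 6*(-3*1)) - 221) = 1/((-458 - 6*(-3)) - 221) = 1/((-458 - 1*(-18)) - 221) = 1/((-458 + 18) - 221) = 1/(-440 - 221) = 1/(-661) = -1/661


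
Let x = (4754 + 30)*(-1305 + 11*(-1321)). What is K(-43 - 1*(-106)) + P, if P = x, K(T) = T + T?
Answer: -75759298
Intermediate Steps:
K(T) = 2*T
x = -75759424 (x = 4784*(-1305 - 14531) = 4784*(-15836) = -75759424)
P = -75759424
K(-43 - 1*(-106)) + P = 2*(-43 - 1*(-106)) - 75759424 = 2*(-43 + 106) - 75759424 = 2*63 - 75759424 = 126 - 75759424 = -75759298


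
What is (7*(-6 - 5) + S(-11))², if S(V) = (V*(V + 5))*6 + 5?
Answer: 104976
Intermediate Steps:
S(V) = 5 + 6*V*(5 + V) (S(V) = (V*(5 + V))*6 + 5 = 6*V*(5 + V) + 5 = 5 + 6*V*(5 + V))
(7*(-6 - 5) + S(-11))² = (7*(-6 - 5) + (5 + 6*(-11)² + 30*(-11)))² = (7*(-11) + (5 + 6*121 - 330))² = (-77 + (5 + 726 - 330))² = (-77 + 401)² = 324² = 104976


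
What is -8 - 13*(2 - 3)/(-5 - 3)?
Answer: -77/8 ≈ -9.6250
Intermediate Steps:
-8 - 13*(2 - 3)/(-5 - 3) = -8 - (-13)/(-8) = -8 - (-13)*(-1)/8 = -8 - 13*1/8 = -8 - 13/8 = -77/8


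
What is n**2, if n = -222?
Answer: 49284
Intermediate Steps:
n**2 = (-222)**2 = 49284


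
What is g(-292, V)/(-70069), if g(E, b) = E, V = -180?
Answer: 292/70069 ≈ 0.0041673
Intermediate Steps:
g(-292, V)/(-70069) = -292/(-70069) = -292*(-1/70069) = 292/70069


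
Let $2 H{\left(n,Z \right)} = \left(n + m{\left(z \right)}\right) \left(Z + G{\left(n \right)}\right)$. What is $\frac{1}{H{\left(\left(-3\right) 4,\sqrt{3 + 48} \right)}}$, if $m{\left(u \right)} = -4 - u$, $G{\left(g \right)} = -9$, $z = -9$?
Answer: $\frac{3}{35} + \frac{\sqrt{51}}{105} \approx 0.15373$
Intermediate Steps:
$H{\left(n,Z \right)} = \frac{\left(-9 + Z\right) \left(5 + n\right)}{2}$ ($H{\left(n,Z \right)} = \frac{\left(n - -5\right) \left(Z - 9\right)}{2} = \frac{\left(n + \left(-4 + 9\right)\right) \left(-9 + Z\right)}{2} = \frac{\left(n + 5\right) \left(-9 + Z\right)}{2} = \frac{\left(5 + n\right) \left(-9 + Z\right)}{2} = \frac{\left(-9 + Z\right) \left(5 + n\right)}{2}$)
$\frac{1}{H{\left(\left(-3\right) 4,\sqrt{3 + 48} \right)}} = \frac{1}{- \frac{45}{2} - \frac{9 \left(\left(-3\right) 4\right)}{2} + \frac{5 \sqrt{3 + 48}}{2} + \frac{\sqrt{3 + 48} \left(\left(-3\right) 4\right)}{2}} = \frac{1}{- \frac{45}{2} - -54 + \frac{5 \sqrt{51}}{2} + \frac{1}{2} \sqrt{51} \left(-12\right)} = \frac{1}{- \frac{45}{2} + 54 + \frac{5 \sqrt{51}}{2} - 6 \sqrt{51}} = \frac{1}{\frac{63}{2} - \frac{7 \sqrt{51}}{2}}$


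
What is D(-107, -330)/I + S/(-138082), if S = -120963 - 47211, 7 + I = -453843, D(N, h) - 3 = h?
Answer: 38185461357/31334257850 ≈ 1.2186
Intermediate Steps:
D(N, h) = 3 + h
I = -453850 (I = -7 - 453843 = -453850)
S = -168174
D(-107, -330)/I + S/(-138082) = (3 - 330)/(-453850) - 168174/(-138082) = -327*(-1/453850) - 168174*(-1/138082) = 327/453850 + 84087/69041 = 38185461357/31334257850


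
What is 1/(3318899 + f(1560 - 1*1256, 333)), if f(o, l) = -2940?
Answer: 1/3315959 ≈ 3.0157e-7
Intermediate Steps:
1/(3318899 + f(1560 - 1*1256, 333)) = 1/(3318899 - 2940) = 1/3315959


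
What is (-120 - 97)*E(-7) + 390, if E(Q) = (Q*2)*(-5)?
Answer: -14800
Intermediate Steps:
E(Q) = -10*Q (E(Q) = (2*Q)*(-5) = -10*Q)
(-120 - 97)*E(-7) + 390 = (-120 - 97)*(-10*(-7)) + 390 = -217*70 + 390 = -15190 + 390 = -14800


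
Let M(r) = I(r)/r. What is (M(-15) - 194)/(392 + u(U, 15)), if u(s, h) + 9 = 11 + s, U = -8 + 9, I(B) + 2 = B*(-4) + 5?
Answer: -991/1975 ≈ -0.50177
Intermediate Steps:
I(B) = 3 - 4*B (I(B) = -2 + (B*(-4) + 5) = -2 + (-4*B + 5) = -2 + (5 - 4*B) = 3 - 4*B)
U = 1
u(s, h) = 2 + s (u(s, h) = -9 + (11 + s) = 2 + s)
M(r) = (3 - 4*r)/r
(M(-15) - 194)/(392 + u(U, 15)) = ((-4 + 3/(-15)) - 194)/(392 + (2 + 1)) = ((-4 + 3*(-1/15)) - 194)/(392 + 3) = ((-4 - ⅕) - 194)/395 = (-21/5 - 194)*(1/395) = -991/5*1/395 = -991/1975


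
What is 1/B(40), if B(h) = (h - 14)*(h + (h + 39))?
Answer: 1/3094 ≈ 0.00032321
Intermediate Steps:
B(h) = (-14 + h)*(39 + 2*h) (B(h) = (-14 + h)*(h + (39 + h)) = (-14 + h)*(39 + 2*h))
1/B(40) = 1/(-546 + 2*40**2 + 11*40) = 1/(-546 + 2*1600 + 440) = 1/(-546 + 3200 + 440) = 1/3094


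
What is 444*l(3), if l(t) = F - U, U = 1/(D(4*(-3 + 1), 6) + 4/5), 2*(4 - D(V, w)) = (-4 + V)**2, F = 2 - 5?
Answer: -37111/28 ≈ -1325.4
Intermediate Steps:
F = -3
D(V, w) = 4 - (-4 + V)**2/2
U = -5/336 (U = 1/((4 - (-4 + 4*(-3 + 1))**2/2) + 4/5) = 1/((4 - (-4 + 4*(-2))**2/2) + 4*(1/5)) = 1/((4 - (-4 - 8)**2/2) + 4/5) = 1/((4 - 1/2*(-12)**2) + 4/5) = 1/((4 - 1/2*144) + 4/5) = 1/((4 - 72) + 4/5) = 1/(-68 + 4/5) = 1/(-336/5) = -5/336 ≈ -0.014881)
l(t) = -1003/336 (l(t) = -3 - 1*(-5/336) = -3 + 5/336 = -1003/336)
444*l(3) = 444*(-1003/336) = -37111/28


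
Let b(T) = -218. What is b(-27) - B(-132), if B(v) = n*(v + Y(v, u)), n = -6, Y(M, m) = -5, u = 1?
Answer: -1040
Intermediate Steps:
B(v) = 30 - 6*v (B(v) = -6*(v - 5) = -6*(-5 + v) = 30 - 6*v)
b(-27) - B(-132) = -218 - (30 - 6*(-132)) = -218 - (30 + 792) = -218 - 1*822 = -218 - 822 = -1040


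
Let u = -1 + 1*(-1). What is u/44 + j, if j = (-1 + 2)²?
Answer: 21/22 ≈ 0.95455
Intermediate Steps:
j = 1 (j = 1² = 1)
u = -2 (u = -1 - 1 = -2)
u/44 + j = -2/44 + 1 = -2*1/44 + 1 = -1/22 + 1 = 21/22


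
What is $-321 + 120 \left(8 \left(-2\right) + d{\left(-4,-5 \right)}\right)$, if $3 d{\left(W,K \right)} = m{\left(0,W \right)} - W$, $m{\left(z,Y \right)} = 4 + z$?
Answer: $-1921$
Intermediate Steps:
$d{\left(W,K \right)} = \frac{4}{3} - \frac{W}{3}$ ($d{\left(W,K \right)} = \frac{\left(4 + 0\right) - W}{3} = \frac{4 - W}{3} = \frac{4}{3} - \frac{W}{3}$)
$-321 + 120 \left(8 \left(-2\right) + d{\left(-4,-5 \right)}\right) = -321 + 120 \left(8 \left(-2\right) + \left(\frac{4}{3} - - \frac{4}{3}\right)\right) = -321 + 120 \left(-16 + \left(\frac{4}{3} + \frac{4}{3}\right)\right) = -321 + 120 \left(-16 + \frac{8}{3}\right) = -321 + 120 \left(- \frac{40}{3}\right) = -321 - 1600 = -1921$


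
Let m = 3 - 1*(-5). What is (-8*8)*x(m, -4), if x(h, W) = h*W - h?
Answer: 2560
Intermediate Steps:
m = 8 (m = 3 + 5 = 8)
x(h, W) = -h + W*h (x(h, W) = W*h - h = -h + W*h)
(-8*8)*x(m, -4) = (-8*8)*(8*(-1 - 4)) = -512*(-5) = -64*(-40) = 2560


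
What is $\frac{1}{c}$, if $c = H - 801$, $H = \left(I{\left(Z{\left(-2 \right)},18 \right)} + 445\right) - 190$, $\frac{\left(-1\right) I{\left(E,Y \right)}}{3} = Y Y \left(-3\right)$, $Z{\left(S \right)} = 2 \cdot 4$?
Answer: $\frac{1}{2370} \approx 0.00042194$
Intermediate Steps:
$Z{\left(S \right)} = 8$
$I{\left(E,Y \right)} = 9 Y^{2}$ ($I{\left(E,Y \right)} = - 3 Y Y \left(-3\right) = - 3 Y^{2} \left(-3\right) = - 3 \left(- 3 Y^{2}\right) = 9 Y^{2}$)
$H = 3171$ ($H = \left(9 \cdot 18^{2} + 445\right) - 190 = \left(9 \cdot 324 + 445\right) - 190 = \left(2916 + 445\right) - 190 = 3361 - 190 = 3171$)
$c = 2370$ ($c = 3171 - 801 = 2370$)
$\frac{1}{c} = \frac{1}{2370}$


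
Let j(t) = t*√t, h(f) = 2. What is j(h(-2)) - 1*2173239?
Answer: -2173239 + 2*√2 ≈ -2.1732e+6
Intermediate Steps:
j(t) = t^(3/2)
j(h(-2)) - 1*2173239 = 2^(3/2) - 1*2173239 = 2*√2 - 2173239 = -2173239 + 2*√2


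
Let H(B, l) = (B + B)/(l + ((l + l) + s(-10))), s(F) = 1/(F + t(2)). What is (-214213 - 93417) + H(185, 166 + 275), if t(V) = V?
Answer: -3255645330/10583 ≈ -3.0763e+5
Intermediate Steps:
s(F) = 1/(2 + F) (s(F) = 1/(F + 2) = 1/(2 + F))
H(B, l) = 2*B/(-1/8 + 3*l) (H(B, l) = (B + B)/(l + ((l + l) + 1/(2 - 10))) = (2*B)/(l + (2*l + 1/(-8))) = (2*B)/(l + (2*l - 1/8)) = (2*B)/(l + (-1/8 + 2*l)) = (2*B)/(-1/8 + 3*l) = 2*B/(-1/8 + 3*l))
(-214213 - 93417) + H(185, 166 + 275) = (-214213 - 93417) + 16*185/(-1 + 24*(166 + 275)) = -307630 + 16*185/(-1 + 24*441) = -307630 + 16*185/(-1 + 10584) = -307630 + 16*185/10583 = -307630 + 16*185*(1/10583) = -307630 + 2960/10583 = -3255645330/10583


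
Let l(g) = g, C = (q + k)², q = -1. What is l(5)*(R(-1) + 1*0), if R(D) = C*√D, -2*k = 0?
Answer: 5*I ≈ 5.0*I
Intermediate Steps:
k = 0 (k = -½*0 = 0)
C = 1 (C = (-1 + 0)² = (-1)² = 1)
R(D) = √D (R(D) = 1*√D = √D)
l(5)*(R(-1) + 1*0) = 5*(√(-1) + 1*0) = 5*(I + 0) = 5*I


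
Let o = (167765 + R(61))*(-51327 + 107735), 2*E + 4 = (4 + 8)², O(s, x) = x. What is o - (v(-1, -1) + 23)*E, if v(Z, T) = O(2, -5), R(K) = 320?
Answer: 9481337420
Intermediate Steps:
v(Z, T) = -5
E = 70 (E = -2 + (4 + 8)²/2 = -2 + (½)*12² = -2 + (½)*144 = -2 + 72 = 70)
o = 9481338680 (o = (167765 + 320)*(-51327 + 107735) = 168085*56408 = 9481338680)
o - (v(-1, -1) + 23)*E = 9481338680 - (-5 + 23)*70 = 9481338680 - 18*70 = 9481338680 - 1*1260 = 9481338680 - 1260 = 9481337420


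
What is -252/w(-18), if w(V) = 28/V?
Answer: 162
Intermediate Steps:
-252/w(-18) = -252/(28/(-18)) = -252/(28*(-1/18)) = -252/(-14/9) = -252*(-9/14) = 162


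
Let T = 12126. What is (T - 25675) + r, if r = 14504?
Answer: 955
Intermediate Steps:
(T - 25675) + r = (12126 - 25675) + 14504 = -13549 + 14504 = 955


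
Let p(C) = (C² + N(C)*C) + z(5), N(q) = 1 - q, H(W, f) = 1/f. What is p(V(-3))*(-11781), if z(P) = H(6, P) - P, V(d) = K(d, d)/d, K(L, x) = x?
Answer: 223839/5 ≈ 44768.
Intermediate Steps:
V(d) = 1 (V(d) = d/d = 1)
z(P) = 1/P - P
p(C) = -24/5 + C² + C*(1 - C) (p(C) = (C² + (1 - C)*C) + (1/5 - 1*5) = (C² + C*(1 - C)) + (⅕ - 5) = (C² + C*(1 - C)) - 24/5 = -24/5 + C² + C*(1 - C))
p(V(-3))*(-11781) = (-24/5 + 1)*(-11781) = -19/5*(-11781) = 223839/5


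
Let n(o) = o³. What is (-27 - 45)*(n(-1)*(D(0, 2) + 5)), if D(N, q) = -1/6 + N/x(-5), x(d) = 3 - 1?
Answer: 348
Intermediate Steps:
x(d) = 2
D(N, q) = -⅙ + N/2 (D(N, q) = -1/6 + N/2 = -1*⅙ + N*(½) = -⅙ + N/2)
(-27 - 45)*(n(-1)*(D(0, 2) + 5)) = (-27 - 45)*((-1)³*((-⅙ + (½)*0) + 5)) = -(-72)*((-⅙ + 0) + 5) = -(-72)*(-⅙ + 5) = -(-72)*29/6 = -72*(-29/6) = 348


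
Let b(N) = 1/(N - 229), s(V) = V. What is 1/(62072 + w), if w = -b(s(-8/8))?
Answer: 230/14276561 ≈ 1.6110e-5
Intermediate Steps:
b(N) = 1/(-229 + N)
w = 1/230 (w = -1/(-229 - 8/8) = -1/(-229 - 8*⅛) = -1/(-229 - 1) = -1/(-230) = -1*(-1/230) = 1/230 ≈ 0.0043478)
1/(62072 + w) = 1/(62072 + 1/230) = 1/(14276561/230) = 230/14276561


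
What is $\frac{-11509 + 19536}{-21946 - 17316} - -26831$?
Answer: $\frac{1053430695}{39262} \approx 26831.0$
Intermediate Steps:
$\frac{-11509 + 19536}{-21946 - 17316} - -26831 = \frac{8027}{-39262} + 26831 = 8027 \left(- \frac{1}{39262}\right) + 26831 = - \frac{8027}{39262} + 26831 = \frac{1053430695}{39262}$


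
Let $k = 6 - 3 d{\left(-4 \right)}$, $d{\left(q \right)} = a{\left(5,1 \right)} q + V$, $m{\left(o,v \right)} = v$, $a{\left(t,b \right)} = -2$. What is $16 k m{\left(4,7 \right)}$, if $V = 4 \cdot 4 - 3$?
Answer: $-6384$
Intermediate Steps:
$V = 13$ ($V = 16 - 3 = 13$)
$d{\left(q \right)} = 13 - 2 q$ ($d{\left(q \right)} = - 2 q + 13 = 13 - 2 q$)
$k = -57$ ($k = 6 - 3 \left(13 - -8\right) = 6 - 3 \left(13 + 8\right) = 6 - 63 = -57$)
$16 k m{\left(4,7 \right)} = 16 \left(-57\right) 7 = \left(-912\right) 7 = -6384$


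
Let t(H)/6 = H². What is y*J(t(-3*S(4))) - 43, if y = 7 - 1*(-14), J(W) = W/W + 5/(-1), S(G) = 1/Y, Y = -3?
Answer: -127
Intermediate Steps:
S(G) = -⅓ (S(G) = 1/(-3) = -⅓)
t(H) = 6*H²
J(W) = -4 (J(W) = 1 + 5*(-1) = 1 - 5 = -4)
y = 21 (y = 7 + 14 = 21)
y*J(t(-3*S(4))) - 43 = 21*(-4) - 43 = -84 - 43 = -127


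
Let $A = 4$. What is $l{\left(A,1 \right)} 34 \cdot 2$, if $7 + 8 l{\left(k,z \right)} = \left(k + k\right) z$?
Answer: $\frac{17}{2} \approx 8.5$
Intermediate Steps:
$l{\left(k,z \right)} = - \frac{7}{8} + \frac{k z}{4}$ ($l{\left(k,z \right)} = - \frac{7}{8} + \frac{\left(k + k\right) z}{8} = - \frac{7}{8} + \frac{2 k z}{8} = - \frac{7}{8} + \frac{k z}{4}$)
$l{\left(A,1 \right)} 34 \cdot 2 = \left(- \frac{7}{8} + \frac{1}{4} \cdot 4 \cdot 1\right) 34 \cdot 2 = \left(- \frac{7}{8} + 1\right) 34 \cdot 2 = \frac{1}{8} \cdot 34 \cdot 2 = \frac{17}{4} \cdot 2 = \frac{17}{2}$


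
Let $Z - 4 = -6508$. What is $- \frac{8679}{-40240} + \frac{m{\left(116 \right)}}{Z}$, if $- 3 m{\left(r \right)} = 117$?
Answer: $\frac{2417399}{10905040} \approx 0.22168$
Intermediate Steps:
$Z = -6504$ ($Z = 4 - 6508 = -6504$)
$m{\left(r \right)} = -39$ ($m{\left(r \right)} = \left(- \frac{1}{3}\right) 117 = -39$)
$- \frac{8679}{-40240} + \frac{m{\left(116 \right)}}{Z} = - \frac{8679}{-40240} - \frac{39}{-6504} = \left(-8679\right) \left(- \frac{1}{40240}\right) - - \frac{13}{2168} = \frac{8679}{40240} + \frac{13}{2168} = \frac{2417399}{10905040}$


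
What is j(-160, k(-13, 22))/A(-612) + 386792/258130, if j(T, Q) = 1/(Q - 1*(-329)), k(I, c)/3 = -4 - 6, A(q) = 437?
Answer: 25269830613/16864020095 ≈ 1.4984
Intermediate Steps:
k(I, c) = -30 (k(I, c) = 3*(-4 - 6) = 3*(-10) = -30)
j(T, Q) = 1/(329 + Q) (j(T, Q) = 1/(Q + 329) = 1/(329 + Q))
j(-160, k(-13, 22))/A(-612) + 386792/258130 = 1/((329 - 30)*437) + 386792/258130 = (1/437)/299 + 386792*(1/258130) = (1/299)*(1/437) + 193396/129065 = 1/130663 + 193396/129065 = 25269830613/16864020095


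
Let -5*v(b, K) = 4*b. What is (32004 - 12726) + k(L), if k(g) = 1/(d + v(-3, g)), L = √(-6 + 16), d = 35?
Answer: 3604991/187 ≈ 19278.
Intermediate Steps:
v(b, K) = -4*b/5
L = √10 ≈ 3.1623
k(g) = 5/187 (k(g) = 1/(35 - ⅘*(-3)) = 1/(35 + 12/5) = 1/(187/5) = 5/187)
(32004 - 12726) + k(L) = (32004 - 12726) + 5/187 = 19278 + 5/187 = 3604991/187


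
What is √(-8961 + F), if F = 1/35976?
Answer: I*√2899494129390/17988 ≈ 94.663*I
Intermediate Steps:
F = 1/35976 ≈ 2.7796e-5
√(-8961 + F) = √(-8961 + 1/35976) = √(-322380935/35976) = I*√2899494129390/17988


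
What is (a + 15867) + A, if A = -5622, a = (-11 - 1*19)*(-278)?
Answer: 18585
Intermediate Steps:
a = 8340 (a = (-11 - 19)*(-278) = -30*(-278) = 8340)
(a + 15867) + A = (8340 + 15867) - 5622 = 24207 - 5622 = 18585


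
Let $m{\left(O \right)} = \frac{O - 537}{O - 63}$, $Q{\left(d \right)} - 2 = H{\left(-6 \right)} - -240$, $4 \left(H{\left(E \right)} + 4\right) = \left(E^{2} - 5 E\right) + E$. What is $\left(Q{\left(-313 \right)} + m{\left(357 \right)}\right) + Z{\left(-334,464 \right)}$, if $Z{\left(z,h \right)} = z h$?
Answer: $- \frac{7581457}{49} \approx -1.5472 \cdot 10^{5}$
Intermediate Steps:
$H{\left(E \right)} = -4 - E + \frac{E^{2}}{4}$ ($H{\left(E \right)} = -4 + \frac{\left(E^{2} - 5 E\right) + E}{4} = -4 + \frac{E^{2} - 4 E}{4} = -4 + \left(- E + \frac{E^{2}}{4}\right) = -4 - E + \frac{E^{2}}{4}$)
$Q{\left(d \right)} = 253$ ($Q{\left(d \right)} = 2 - -251 = 2 + \left(\left(-4 + 6 + \frac{1}{4} \cdot 36\right) + 240\right) = 2 + \left(\left(-4 + 6 + 9\right) + 240\right) = 2 + \left(11 + 240\right) = 2 + 251 = 253$)
$m{\left(O \right)} = \frac{-537 + O}{-63 + O}$
$Z{\left(z,h \right)} = h z$
$\left(Q{\left(-313 \right)} + m{\left(357 \right)}\right) + Z{\left(-334,464 \right)} = \left(253 + \frac{-537 + 357}{-63 + 357}\right) + 464 \left(-334\right) = \left(253 + \frac{1}{294} \left(-180\right)\right) - 154976 = \left(253 - \frac{30}{49}\right) - 154976 = \frac{12367}{49} - 154976 = - \frac{7581457}{49}$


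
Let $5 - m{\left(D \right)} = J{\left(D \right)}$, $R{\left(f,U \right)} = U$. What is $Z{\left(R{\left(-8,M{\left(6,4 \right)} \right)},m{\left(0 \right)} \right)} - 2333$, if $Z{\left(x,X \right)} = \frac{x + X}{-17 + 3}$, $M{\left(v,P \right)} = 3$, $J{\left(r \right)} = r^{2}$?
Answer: $- \frac{16335}{7} \approx -2333.6$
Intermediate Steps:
$m{\left(D \right)} = 5 - D^{2}$
$Z{\left(x,X \right)} = - \frac{X}{14} - \frac{x}{14}$ ($Z{\left(x,X \right)} = \frac{X + x}{-14} = \left(X + x\right) \left(- \frac{1}{14}\right) = - \frac{X}{14} - \frac{x}{14}$)
$Z{\left(R{\left(-8,M{\left(6,4 \right)} \right)},m{\left(0 \right)} \right)} - 2333 = \left(- \frac{5 - 0^{2}}{14} - \frac{3}{14}\right) - 2333 = \left(- \frac{5 - 0}{14} - \frac{3}{14}\right) - 2333 = \left(- \frac{5 + 0}{14} - \frac{3}{14}\right) - 2333 = \left(\left(- \frac{1}{14}\right) 5 - \frac{3}{14}\right) - 2333 = \left(- \frac{5}{14} - \frac{3}{14}\right) - 2333 = - \frac{4}{7} - 2333 = - \frac{16335}{7}$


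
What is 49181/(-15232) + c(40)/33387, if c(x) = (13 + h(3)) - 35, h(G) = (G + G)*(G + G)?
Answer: -96576047/29914752 ≈ -3.2284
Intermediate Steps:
h(G) = 4*G² (h(G) = (2*G)*(2*G) = 4*G²)
c(x) = 14 (c(x) = (13 + 4*3²) - 35 = (13 + 4*9) - 35 = (13 + 36) - 35 = 49 - 35 = 14)
49181/(-15232) + c(40)/33387 = 49181/(-15232) + 14/33387 = 49181*(-1/15232) + 14*(1/33387) = -2893/896 + 14/33387 = -96576047/29914752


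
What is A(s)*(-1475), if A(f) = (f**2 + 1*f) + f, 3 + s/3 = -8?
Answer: -1508925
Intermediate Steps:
s = -33 (s = -9 + 3*(-8) = -9 - 24 = -33)
A(f) = f**2 + 2*f (A(f) = (f**2 + f) + f = (f + f**2) + f = f**2 + 2*f)
A(s)*(-1475) = -33*(2 - 33)*(-1475) = -33*(-31)*(-1475) = 1023*(-1475) = -1508925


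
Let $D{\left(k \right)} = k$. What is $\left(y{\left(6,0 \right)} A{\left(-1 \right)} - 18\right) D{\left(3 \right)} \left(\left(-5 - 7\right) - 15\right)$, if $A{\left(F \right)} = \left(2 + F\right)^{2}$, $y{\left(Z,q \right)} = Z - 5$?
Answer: $1377$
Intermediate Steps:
$y{\left(Z,q \right)} = -5 + Z$ ($y{\left(Z,q \right)} = Z - 5 = -5 + Z$)
$\left(y{\left(6,0 \right)} A{\left(-1 \right)} - 18\right) D{\left(3 \right)} \left(\left(-5 - 7\right) - 15\right) = \left(\left(-5 + 6\right) \left(2 - 1\right)^{2} - 18\right) 3 \left(\left(-5 - 7\right) - 15\right) = \left(1 \cdot 1^{2} - 18\right) 3 \left(-12 - 15\right) = \left(1 \cdot 1 - 18\right) 3 \left(-27\right) = \left(1 - 18\right) \left(-81\right) = \left(-17\right) \left(-81\right) = 1377$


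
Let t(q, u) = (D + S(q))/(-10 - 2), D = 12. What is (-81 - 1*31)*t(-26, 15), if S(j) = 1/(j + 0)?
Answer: 4354/39 ≈ 111.64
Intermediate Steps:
S(j) = 1/j
t(q, u) = -1 - 1/(12*q) (t(q, u) = (12 + 1/q)/(-10 - 2) = (12 + 1/q)/(-12) = (12 + 1/q)*(-1/12) = -1 - 1/(12*q))
(-81 - 1*31)*t(-26, 15) = (-81 - 1*31)*((-1/12 - 1*(-26))/(-26)) = (-81 - 31)*(-(-1/12 + 26)/26) = -(-56)*311/(13*12) = -112*(-311/312) = 4354/39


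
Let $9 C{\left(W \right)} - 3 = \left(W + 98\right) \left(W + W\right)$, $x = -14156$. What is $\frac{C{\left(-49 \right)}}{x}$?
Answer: $\frac{4799}{127404} \approx 0.037668$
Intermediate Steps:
$C{\left(W \right)} = \frac{1}{3} + \frac{2 W \left(98 + W\right)}{9}$ ($C{\left(W \right)} = \frac{1}{3} + \frac{\left(W + 98\right) \left(W + W\right)}{9} = \frac{1}{3} + \frac{\left(98 + W\right) 2 W}{9} = \frac{1}{3} + \frac{2 W \left(98 + W\right)}{9}$)
$\frac{C{\left(-49 \right)}}{x} = \frac{\frac{1}{3} + \frac{2 \left(-49\right)^{2}}{9} + \frac{196}{9} \left(-49\right)}{-14156} = \left(\frac{1}{3} + \frac{2}{9} \cdot 2401 - \frac{9604}{9}\right) \left(- \frac{1}{14156}\right) = \left(\frac{1}{3} + \frac{4802}{9} - \frac{9604}{9}\right) \left(- \frac{1}{14156}\right) = \left(- \frac{4799}{9}\right) \left(- \frac{1}{14156}\right) = \frac{4799}{127404}$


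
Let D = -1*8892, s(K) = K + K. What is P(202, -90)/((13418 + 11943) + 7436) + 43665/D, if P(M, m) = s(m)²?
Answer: -381326735/97210308 ≈ -3.9227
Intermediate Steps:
s(K) = 2*K
P(M, m) = 4*m² (P(M, m) = (2*m)² = 4*m²)
D = -8892
P(202, -90)/((13418 + 11943) + 7436) + 43665/D = (4*(-90)²)/((13418 + 11943) + 7436) + 43665/(-8892) = (4*8100)/(25361 + 7436) + 43665*(-1/8892) = 32400/32797 - 14555/2964 = -381326735/97210308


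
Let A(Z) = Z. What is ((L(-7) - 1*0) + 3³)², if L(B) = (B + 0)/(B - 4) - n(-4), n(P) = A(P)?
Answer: 121104/121 ≈ 1000.9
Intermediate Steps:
n(P) = P
L(B) = 4 + B/(-4 + B) (L(B) = (B + 0)/(B - 4) - 1*(-4) = B/(-4 + B) + 4 = 4 + B/(-4 + B))
((L(-7) - 1*0) + 3³)² = (((-16 + 5*(-7))/(-4 - 7) - 1*0) + 3³)² = (((-16 - 35)/(-11) + 0) + 27)² = ((-1/11*(-51) + 0) + 27)² = ((51/11 + 0) + 27)² = (51/11 + 27)² = (348/11)² = 121104/121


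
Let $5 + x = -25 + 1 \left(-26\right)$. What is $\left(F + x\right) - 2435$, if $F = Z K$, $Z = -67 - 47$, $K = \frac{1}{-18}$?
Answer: $- \frac{7454}{3} \approx -2484.7$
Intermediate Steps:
$K = - \frac{1}{18} \approx -0.055556$
$x = -56$ ($x = -5 + \left(-25 + 1 \left(-26\right)\right) = -5 - 51 = -56$)
$Z = -114$ ($Z = -67 - 47 = -114$)
$F = \frac{19}{3}$ ($F = \left(-114\right) \left(- \frac{1}{18}\right) = \frac{19}{3} \approx 6.3333$)
$\left(F + x\right) - 2435 = \left(\frac{19}{3} - 56\right) - 2435 = - \frac{149}{3} - 2435 = - \frac{7454}{3}$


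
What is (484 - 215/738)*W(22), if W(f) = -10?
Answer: -1784885/369 ≈ -4837.1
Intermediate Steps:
(484 - 215/738)*W(22) = (484 - 215/738)*(-10) = (356977/738)*(-10) = -1784885/369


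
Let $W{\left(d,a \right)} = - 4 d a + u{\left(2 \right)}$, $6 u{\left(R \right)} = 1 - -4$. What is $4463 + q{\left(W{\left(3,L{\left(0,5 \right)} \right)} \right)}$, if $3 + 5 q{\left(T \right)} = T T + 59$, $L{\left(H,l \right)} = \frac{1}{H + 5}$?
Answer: $\frac{20136109}{4500} \approx 4474.7$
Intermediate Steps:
$L{\left(H,l \right)} = \frac{1}{5 + H}$
$u{\left(R \right)} = \frac{5}{6}$ ($u{\left(R \right)} = \frac{1 - -4}{6} = \frac{1 + 4}{6} = \frac{1}{6} \cdot 5 = \frac{5}{6}$)
$W{\left(d,a \right)} = \frac{5}{6} - 4 a d$ ($W{\left(d,a \right)} = - 4 d a + \frac{5}{6} = - 4 a d + \frac{5}{6} = \frac{5}{6} - 4 a d$)
$q{\left(T \right)} = \frac{56}{5} + \frac{T^{2}}{5}$ ($q{\left(T \right)} = - \frac{3}{5} + \frac{T T + 59}{5} = - \frac{3}{5} + \frac{T^{2} + 59}{5} = - \frac{3}{5} + \frac{59 + T^{2}}{5} = - \frac{3}{5} + \left(\frac{59}{5} + \frac{T^{2}}{5}\right) = \frac{56}{5} + \frac{T^{2}}{5}$)
$4463 + q{\left(W{\left(3,L{\left(0,5 \right)} \right)} \right)} = 4463 + \left(\frac{56}{5} + \frac{\left(\frac{5}{6} - 4 \frac{1}{5 + 0} \cdot 3\right)^{2}}{5}\right) = 4463 + \left(\frac{56}{5} + \frac{\left(\frac{5}{6} - 4 \cdot \frac{1}{5} \cdot 3\right)^{2}}{5}\right) = 4463 + \left(\frac{56}{5} + \frac{\left(\frac{5}{6} - \frac{4}{5} \cdot 3\right)^{2}}{5}\right) = 4463 + \left(\frac{56}{5} + \frac{\left(\frac{5}{6} - \frac{12}{5}\right)^{2}}{5}\right) = 4463 + \left(\frac{56}{5} + \frac{\left(- \frac{47}{30}\right)^{2}}{5}\right) = 4463 + \left(\frac{56}{5} + \frac{1}{5} \cdot \frac{2209}{900}\right) = 4463 + \left(\frac{56}{5} + \frac{2209}{4500}\right) = 4463 + \frac{52609}{4500} = \frac{20136109}{4500}$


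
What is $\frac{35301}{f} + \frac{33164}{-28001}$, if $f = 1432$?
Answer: $\frac{940972453}{40097432} \approx 23.467$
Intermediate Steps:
$\frac{35301}{f} + \frac{33164}{-28001} = \frac{35301}{1432} + \frac{33164}{-28001} = 35301 \cdot \frac{1}{1432} + 33164 \left(- \frac{1}{28001}\right) = \frac{35301}{1432} - \frac{33164}{28001} = \frac{940972453}{40097432}$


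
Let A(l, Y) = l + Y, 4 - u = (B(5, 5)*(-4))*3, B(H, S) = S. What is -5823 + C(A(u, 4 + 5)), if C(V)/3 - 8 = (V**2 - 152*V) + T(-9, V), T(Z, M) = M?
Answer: -22881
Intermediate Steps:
u = 64 (u = 4 - 5*(-4)*3 = 4 - (-20)*3 = 4 - 1*(-60) = 4 + 60 = 64)
A(l, Y) = Y + l
C(V) = 24 - 453*V + 3*V**2 (C(V) = 24 + 3*((V**2 - 152*V) + V) = 24 + 3*(V**2 - 151*V) = 24 + (-453*V + 3*V**2) = 24 - 453*V + 3*V**2)
-5823 + C(A(u, 4 + 5)) = -5823 + (24 - 453*((4 + 5) + 64) + 3*((4 + 5) + 64)**2) = -5823 + (24 - 453*(9 + 64) + 3*(9 + 64)**2) = -5823 + (24 - 453*73 + 3*73**2) = -5823 + (24 - 33069 + 3*5329) = -5823 + (24 - 33069 + 15987) = -5823 - 17058 = -22881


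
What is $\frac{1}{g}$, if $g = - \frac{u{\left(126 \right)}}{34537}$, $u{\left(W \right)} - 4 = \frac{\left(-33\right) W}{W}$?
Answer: $\frac{34537}{29} \approx 1190.9$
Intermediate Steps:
$u{\left(W \right)} = -29$ ($u{\left(W \right)} = 4 + \frac{\left(-33\right) W}{W} = 4 - 33 = -29$)
$g = \frac{29}{34537}$ ($g = - \frac{-29}{34537} = \left(-1\right) \left(- \frac{29}{34537}\right) = \frac{29}{34537} \approx 0.00083968$)
$\frac{1}{g} = \frac{1}{\frac{29}{34537}} = \frac{34537}{29}$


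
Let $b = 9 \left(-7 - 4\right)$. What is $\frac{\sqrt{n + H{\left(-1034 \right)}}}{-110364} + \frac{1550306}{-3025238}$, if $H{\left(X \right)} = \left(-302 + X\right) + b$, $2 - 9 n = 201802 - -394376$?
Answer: $- \frac{775153}{1512619} - \frac{i \sqrt{609091}}{331092} \approx -0.51246 - 0.0023572 i$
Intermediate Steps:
$n = - \frac{596176}{9}$ ($n = \frac{2}{9} - \frac{201802 - -394376}{9} = \frac{2}{9} - \frac{201802 + 394376}{9} = \frac{2}{9} - 66242 = - \frac{596176}{9} \approx -66242.0$)
$b = -99$ ($b = 9 \left(-11\right) = -99$)
$H{\left(X \right)} = -401 + X$ ($H{\left(X \right)} = \left(-302 + X\right) - 99 = -401 + X$)
$\frac{\sqrt{n + H{\left(-1034 \right)}}}{-110364} + \frac{1550306}{-3025238} = \frac{\sqrt{- \frac{596176}{9} - 1435}}{-110364} + \frac{1550306}{-3025238} = \sqrt{- \frac{596176}{9} - 1435} \left(- \frac{1}{110364}\right) + 1550306 \left(- \frac{1}{3025238}\right) = \sqrt{- \frac{609091}{9}} \left(- \frac{1}{110364}\right) - \frac{775153}{1512619} = \frac{i \sqrt{609091}}{3} \left(- \frac{1}{110364}\right) - \frac{775153}{1512619} = - \frac{i \sqrt{609091}}{331092} - \frac{775153}{1512619} = - \frac{775153}{1512619} - \frac{i \sqrt{609091}}{331092}$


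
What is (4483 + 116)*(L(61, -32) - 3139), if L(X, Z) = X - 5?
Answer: -14178717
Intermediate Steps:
L(X, Z) = -5 + X
(4483 + 116)*(L(61, -32) - 3139) = (4483 + 116)*((-5 + 61) - 3139) = 4599*(56 - 3139) = 4599*(-3083) = -14178717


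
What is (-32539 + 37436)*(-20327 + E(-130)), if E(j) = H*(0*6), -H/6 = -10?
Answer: -99541319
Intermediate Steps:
H = 60 (H = -6*(-10) = 60)
E(j) = 0 (E(j) = 60*(0*6) = 60*0 = 0)
(-32539 + 37436)*(-20327 + E(-130)) = (-32539 + 37436)*(-20327 + 0) = 4897*(-20327) = -99541319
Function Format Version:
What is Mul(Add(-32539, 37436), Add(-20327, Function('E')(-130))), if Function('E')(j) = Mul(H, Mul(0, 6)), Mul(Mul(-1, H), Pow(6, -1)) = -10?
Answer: -99541319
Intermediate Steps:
H = 60 (H = Mul(-6, -10) = 60)
Function('E')(j) = 0 (Function('E')(j) = Mul(60, Mul(0, 6)) = Mul(60, 0) = 0)
Mul(Add(-32539, 37436), Add(-20327, Function('E')(-130))) = Mul(Add(-32539, 37436), Add(-20327, 0)) = Mul(4897, -20327) = -99541319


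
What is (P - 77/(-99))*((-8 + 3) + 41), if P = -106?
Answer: -3788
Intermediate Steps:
(P - 77/(-99))*((-8 + 3) + 41) = (-106 - 77/(-99))*((-8 + 3) + 41) = (-106 - 77*(-1/99))*(-5 + 41) = (-106 + 7/9)*36 = -947/9*36 = -3788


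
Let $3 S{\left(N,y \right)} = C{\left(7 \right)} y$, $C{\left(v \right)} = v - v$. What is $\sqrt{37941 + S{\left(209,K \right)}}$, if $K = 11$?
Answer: $\sqrt{37941} \approx 194.78$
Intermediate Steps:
$C{\left(v \right)} = 0$
$S{\left(N,y \right)} = 0$ ($S{\left(N,y \right)} = \frac{0 y}{3} = \frac{1}{3} \cdot 0 = 0$)
$\sqrt{37941 + S{\left(209,K \right)}} = \sqrt{37941 + 0} = \sqrt{37941}$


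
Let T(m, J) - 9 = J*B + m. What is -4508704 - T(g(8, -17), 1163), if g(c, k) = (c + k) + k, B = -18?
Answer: -4487753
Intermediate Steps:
g(c, k) = c + 2*k
T(m, J) = 9 + m - 18*J (T(m, J) = 9 + (J*(-18) + m) = 9 + (-18*J + m) = 9 + (m - 18*J) = 9 + m - 18*J)
-4508704 - T(g(8, -17), 1163) = -4508704 - (9 + (8 + 2*(-17)) - 18*1163) = -4508704 - (9 + (8 - 34) - 20934) = -4508704 - (9 - 26 - 20934) = -4508704 - 1*(-20951) = -4508704 + 20951 = -4487753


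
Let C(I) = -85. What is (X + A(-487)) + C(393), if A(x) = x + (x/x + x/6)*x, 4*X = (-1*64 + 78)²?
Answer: 231109/6 ≈ 38518.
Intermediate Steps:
X = 49 (X = (-1*64 + 78)²/4 = (-64 + 78)²/4 = (¼)*14² = (¼)*196 = 49)
A(x) = x + x*(1 + x/6) (A(x) = x + (1 + x*(⅙))*x = x + (1 + x/6)*x = x + x*(1 + x/6))
(X + A(-487)) + C(393) = (49 + (⅙)*(-487)*(12 - 487)) - 85 = (49 + (⅙)*(-487)*(-475)) - 85 = (49 + 231325/6) - 85 = 231619/6 - 85 = 231109/6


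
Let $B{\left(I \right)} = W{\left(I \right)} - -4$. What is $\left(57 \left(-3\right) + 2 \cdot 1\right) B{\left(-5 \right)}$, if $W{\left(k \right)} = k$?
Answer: $169$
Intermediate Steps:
$B{\left(I \right)} = 4 + I$ ($B{\left(I \right)} = I - -4 = I + 4 = 4 + I$)
$\left(57 \left(-3\right) + 2 \cdot 1\right) B{\left(-5 \right)} = \left(57 \left(-3\right) + 2 \cdot 1\right) \left(4 - 5\right) = \left(-171 + 2\right) \left(-1\right) = \left(-169\right) \left(-1\right) = 169$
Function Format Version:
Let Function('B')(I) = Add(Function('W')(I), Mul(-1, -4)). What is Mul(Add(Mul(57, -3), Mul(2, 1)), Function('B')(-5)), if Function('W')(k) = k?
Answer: 169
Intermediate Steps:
Function('B')(I) = Add(4, I) (Function('B')(I) = Add(I, Mul(-1, -4)) = Add(I, 4) = Add(4, I))
Mul(Add(Mul(57, -3), Mul(2, 1)), Function('B')(-5)) = Mul(Add(Mul(57, -3), Mul(2, 1)), Add(4, -5)) = Mul(Add(-171, 2), -1) = Mul(-169, -1) = 169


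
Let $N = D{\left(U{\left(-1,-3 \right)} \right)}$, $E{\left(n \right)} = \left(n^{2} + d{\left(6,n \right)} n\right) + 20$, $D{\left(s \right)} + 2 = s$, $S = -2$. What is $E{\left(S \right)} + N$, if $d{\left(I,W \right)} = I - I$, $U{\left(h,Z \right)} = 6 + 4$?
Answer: $32$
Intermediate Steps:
$U{\left(h,Z \right)} = 10$
$d{\left(I,W \right)} = 0$
$D{\left(s \right)} = -2 + s$
$E{\left(n \right)} = 20 + n^{2}$ ($E{\left(n \right)} = \left(n^{2} + 0 n\right) + 20 = \left(n^{2} + 0\right) + 20 = n^{2} + 20 = 20 + n^{2}$)
$N = 8$ ($N = -2 + 10 = 8$)
$E{\left(S \right)} + N = \left(20 + \left(-2\right)^{2}\right) + 8 = \left(20 + 4\right) + 8 = 24 + 8 = 32$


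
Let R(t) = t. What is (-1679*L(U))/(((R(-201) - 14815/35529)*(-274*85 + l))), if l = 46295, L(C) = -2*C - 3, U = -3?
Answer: 178959573/164627092720 ≈ 0.0010871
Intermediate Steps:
L(C) = -3 - 2*C
(-1679*L(U))/(((R(-201) - 14815/35529)*(-274*85 + l))) = (-1679*(-3 - 2*(-3)))/(((-201 - 14815/35529)*(-274*85 + 46295))) = (-1679*(-3 + 6))/(((-201 - 14815*1/35529)*(-23290 + 46295))) = (-1679*3)/(((-201 - 14815/35529)*23005)) = -5037/((-7156144/35529*23005)) = -5037/(-164627092720/35529) = -5037*(-35529/164627092720) = 178959573/164627092720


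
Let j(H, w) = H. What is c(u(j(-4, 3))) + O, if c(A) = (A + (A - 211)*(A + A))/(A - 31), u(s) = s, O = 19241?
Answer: 671719/35 ≈ 19192.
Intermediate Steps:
c(A) = (A + 2*A*(-211 + A))/(-31 + A) (c(A) = (A + (-211 + A)*(2*A))/(-31 + A) = (A + 2*A*(-211 + A))/(-31 + A))
c(u(j(-4, 3))) + O = -4*(-421 + 2*(-4))/(-31 - 4) + 19241 = -4*(-421 - 8)/(-35) + 19241 = -4*(-1/35)*(-429) + 19241 = -1716/35 + 19241 = 671719/35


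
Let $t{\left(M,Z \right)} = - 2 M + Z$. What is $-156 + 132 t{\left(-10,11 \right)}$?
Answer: $3936$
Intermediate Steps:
$t{\left(M,Z \right)} = Z - 2 M$
$-156 + 132 t{\left(-10,11 \right)} = -156 + 132 \left(11 - -20\right) = -156 + 132 \left(11 + 20\right) = -156 + 132 \cdot 31 = -156 + 4092 = 3936$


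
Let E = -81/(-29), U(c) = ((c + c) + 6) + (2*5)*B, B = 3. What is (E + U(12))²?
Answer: 3316041/841 ≈ 3943.0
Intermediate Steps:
U(c) = 36 + 2*c (U(c) = ((c + c) + 6) + (2*5)*3 = (2*c + 6) + 10*3 = (6 + 2*c) + 30 = 36 + 2*c)
E = 81/29 (E = -81*(-1/29) = 81/29 ≈ 2.7931)
(E + U(12))² = (81/29 + (36 + 2*12))² = (81/29 + (36 + 24))² = (81/29 + 60)² = (1821/29)² = 3316041/841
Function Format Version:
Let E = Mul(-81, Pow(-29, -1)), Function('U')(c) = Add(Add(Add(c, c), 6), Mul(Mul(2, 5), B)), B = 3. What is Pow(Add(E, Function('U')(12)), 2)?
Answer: Rational(3316041, 841) ≈ 3943.0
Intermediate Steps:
Function('U')(c) = Add(36, Mul(2, c)) (Function('U')(c) = Add(Add(Add(c, c), 6), Mul(Mul(2, 5), 3)) = Add(Add(Mul(2, c), 6), Mul(10, 3)) = Add(Add(6, Mul(2, c)), 30) = Add(36, Mul(2, c)))
E = Rational(81, 29) (E = Mul(-81, Rational(-1, 29)) = Rational(81, 29) ≈ 2.7931)
Pow(Add(E, Function('U')(12)), 2) = Pow(Add(Rational(81, 29), Add(36, Mul(2, 12))), 2) = Pow(Add(Rational(81, 29), Add(36, 24)), 2) = Pow(Add(Rational(81, 29), 60), 2) = Pow(Rational(1821, 29), 2) = Rational(3316041, 841)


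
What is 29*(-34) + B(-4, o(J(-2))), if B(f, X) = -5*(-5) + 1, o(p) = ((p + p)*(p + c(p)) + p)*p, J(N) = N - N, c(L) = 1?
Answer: -960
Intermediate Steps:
J(N) = 0
o(p) = p*(p + 2*p*(1 + p)) (o(p) = ((p + p)*(p + 1) + p)*p = ((2*p)*(1 + p) + p)*p = (2*p*(1 + p) + p)*p = (p + 2*p*(1 + p))*p = p*(p + 2*p*(1 + p)))
B(f, X) = 26 (B(f, X) = 25 + 1 = 26)
29*(-34) + B(-4, o(J(-2))) = 29*(-34) + 26 = -986 + 26 = -960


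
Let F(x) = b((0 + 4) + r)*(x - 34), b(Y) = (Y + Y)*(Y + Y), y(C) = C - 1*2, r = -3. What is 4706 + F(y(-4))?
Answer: 4546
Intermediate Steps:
y(C) = -2 + C (y(C) = C - 2 = -2 + C)
b(Y) = 4*Y² (b(Y) = (2*Y)*(2*Y) = 4*Y²)
F(x) = -136 + 4*x (F(x) = (4*((0 + 4) - 3)²)*(x - 34) = (4*(4 - 3)²)*(-34 + x) = (4*1²)*(-34 + x) = (4*1)*(-34 + x) = 4*(-34 + x) = -136 + 4*x)
4706 + F(y(-4)) = 4706 + (-136 + 4*(-2 - 4)) = 4706 + (-136 + 4*(-6)) = 4706 + (-136 - 24) = 4706 - 160 = 4546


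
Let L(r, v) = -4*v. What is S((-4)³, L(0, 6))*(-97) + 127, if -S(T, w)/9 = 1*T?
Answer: -55745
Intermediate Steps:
S(T, w) = -9*T
S((-4)³, L(0, 6))*(-97) + 127 = -9*(-4)³*(-97) + 127 = -9*(-64)*(-97) + 127 = 576*(-97) + 127 = -55872 + 127 = -55745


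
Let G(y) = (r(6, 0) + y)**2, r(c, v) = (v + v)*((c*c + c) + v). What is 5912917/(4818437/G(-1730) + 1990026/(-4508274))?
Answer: 13296980811824944700/2627814238723 ≈ 5.0601e+6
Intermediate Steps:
r(c, v) = 2*v*(c + v + c**2) (r(c, v) = (2*v)*((c**2 + c) + v) = (2*v)*((c + c**2) + v) = (2*v)*(c + v + c**2) = 2*v*(c + v + c**2))
G(y) = y**2 (G(y) = (2*0*(6 + 0 + 6**2) + y)**2 = (2*0*(6 + 0 + 36) + y)**2 = (2*0*42 + y)**2 = (0 + y)**2 = y**2)
5912917/(4818437/G(-1730) + 1990026/(-4508274)) = 5912917/(4818437/((-1730)**2) + 1990026/(-4508274)) = 5912917/(4818437/2992900 + 1990026*(-1/4508274)) = 5912917/(4818437*(1/2992900) - 331671/751379) = 5912917/(4818437/2992900 - 331671/751379) = 5912917/(2627814238723/2248802209100) = 5912917*(2248802209100/2627814238723) = 13296980811824944700/2627814238723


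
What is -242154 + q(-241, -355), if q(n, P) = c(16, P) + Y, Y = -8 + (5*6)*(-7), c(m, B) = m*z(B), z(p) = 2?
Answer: -242340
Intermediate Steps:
c(m, B) = 2*m (c(m, B) = m*2 = 2*m)
Y = -218 (Y = -8 + 30*(-7) = -8 - 210 = -218)
q(n, P) = -186 (q(n, P) = 2*16 - 218 = 32 - 218 = -186)
-242154 + q(-241, -355) = -242154 - 186 = -242340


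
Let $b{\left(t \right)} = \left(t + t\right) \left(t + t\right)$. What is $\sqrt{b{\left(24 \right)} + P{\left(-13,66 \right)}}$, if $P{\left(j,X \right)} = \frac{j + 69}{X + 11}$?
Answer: $\frac{2 \sqrt{69718}}{11} \approx 48.008$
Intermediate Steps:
$b{\left(t \right)} = 4 t^{2}$ ($b{\left(t \right)} = 2 t 2 t = 4 t^{2}$)
$P{\left(j,X \right)} = \frac{69 + j}{11 + X}$
$\sqrt{b{\left(24 \right)} + P{\left(-13,66 \right)}} = \sqrt{4 \cdot 24^{2} + \frac{69 - 13}{11 + 66}} = \sqrt{4 \cdot 576 + \frac{1}{77} \cdot 56} = \sqrt{2304 + \frac{1}{77} \cdot 56} = \sqrt{2304 + \frac{8}{11}} = \sqrt{\frac{25352}{11}} = \frac{2 \sqrt{69718}}{11}$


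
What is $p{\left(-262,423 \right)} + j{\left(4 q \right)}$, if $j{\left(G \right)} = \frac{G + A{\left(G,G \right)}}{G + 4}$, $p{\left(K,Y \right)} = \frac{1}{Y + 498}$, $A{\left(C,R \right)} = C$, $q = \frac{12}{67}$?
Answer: $\frac{22183}{72759} \approx 0.30488$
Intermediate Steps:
$q = \frac{12}{67}$ ($q = 12 \cdot \frac{1}{67} = \frac{12}{67} \approx 0.1791$)
$p{\left(K,Y \right)} = \frac{1}{498 + Y}$
$j{\left(G \right)} = \frac{2 G}{4 + G}$ ($j{\left(G \right)} = \frac{G + G}{G + 4} = \frac{2 G}{4 + G}$)
$p{\left(-262,423 \right)} + j{\left(4 q \right)} = \frac{1}{498 + 423} + \frac{2 \cdot 4 \cdot \frac{12}{67}}{4 + 4 \cdot \frac{12}{67}} = \frac{1}{921} + 2 \cdot \frac{48}{67} \frac{1}{4 + \frac{48}{67}} = \frac{1}{921} + 2 \cdot \frac{48}{67} \frac{1}{\frac{316}{67}} = \frac{1}{921} + 2 \cdot \frac{48}{67} \cdot \frac{67}{316} = \frac{1}{921} + \frac{24}{79} = \frac{22183}{72759}$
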